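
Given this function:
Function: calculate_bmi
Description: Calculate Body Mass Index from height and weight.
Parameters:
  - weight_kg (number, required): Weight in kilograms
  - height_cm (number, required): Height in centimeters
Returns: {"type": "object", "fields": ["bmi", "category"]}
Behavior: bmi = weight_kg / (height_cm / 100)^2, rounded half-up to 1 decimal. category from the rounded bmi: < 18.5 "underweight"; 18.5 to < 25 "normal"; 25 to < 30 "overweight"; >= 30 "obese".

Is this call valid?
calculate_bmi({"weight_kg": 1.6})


Checking required parameters...
Missing required parameter: height_cm
Invalid - missing required parameter 'height_cm'


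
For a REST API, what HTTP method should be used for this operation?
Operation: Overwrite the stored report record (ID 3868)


GET = read, POST = create, PUT = update/replace, DELETE = remove
This operation is an update/replace.
PUT


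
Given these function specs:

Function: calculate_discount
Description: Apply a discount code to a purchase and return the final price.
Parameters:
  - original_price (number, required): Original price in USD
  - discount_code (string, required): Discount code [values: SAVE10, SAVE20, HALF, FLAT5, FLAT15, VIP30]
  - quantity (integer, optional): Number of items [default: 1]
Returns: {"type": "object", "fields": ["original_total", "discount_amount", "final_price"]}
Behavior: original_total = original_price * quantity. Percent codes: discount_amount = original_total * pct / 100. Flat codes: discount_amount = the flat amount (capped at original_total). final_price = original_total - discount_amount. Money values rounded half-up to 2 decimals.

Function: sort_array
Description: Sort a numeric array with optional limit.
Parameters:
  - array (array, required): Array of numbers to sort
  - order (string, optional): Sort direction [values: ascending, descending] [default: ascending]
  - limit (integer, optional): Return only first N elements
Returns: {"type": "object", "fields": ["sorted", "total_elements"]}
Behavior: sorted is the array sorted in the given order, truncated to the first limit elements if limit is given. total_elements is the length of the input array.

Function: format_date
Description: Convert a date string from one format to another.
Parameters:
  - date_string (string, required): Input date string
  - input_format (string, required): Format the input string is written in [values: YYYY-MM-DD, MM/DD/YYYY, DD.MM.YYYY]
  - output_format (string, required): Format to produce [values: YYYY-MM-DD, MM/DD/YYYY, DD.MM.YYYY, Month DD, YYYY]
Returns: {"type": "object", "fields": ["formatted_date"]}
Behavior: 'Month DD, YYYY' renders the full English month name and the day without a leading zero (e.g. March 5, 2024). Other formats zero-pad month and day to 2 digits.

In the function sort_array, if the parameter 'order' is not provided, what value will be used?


The sort_array spec declares:
  - order (string, optional): Sort direction [values: ascending, descending] [default: ascending]
Default:
ascending


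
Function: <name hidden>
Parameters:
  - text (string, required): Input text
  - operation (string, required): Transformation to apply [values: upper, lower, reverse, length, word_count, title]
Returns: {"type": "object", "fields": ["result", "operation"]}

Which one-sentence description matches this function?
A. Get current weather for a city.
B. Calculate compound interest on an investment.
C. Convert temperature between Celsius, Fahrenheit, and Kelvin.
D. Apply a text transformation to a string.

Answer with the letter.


Parameters text, operation and return ["result", "operation"] fit: Apply a text transformation to a string.
D


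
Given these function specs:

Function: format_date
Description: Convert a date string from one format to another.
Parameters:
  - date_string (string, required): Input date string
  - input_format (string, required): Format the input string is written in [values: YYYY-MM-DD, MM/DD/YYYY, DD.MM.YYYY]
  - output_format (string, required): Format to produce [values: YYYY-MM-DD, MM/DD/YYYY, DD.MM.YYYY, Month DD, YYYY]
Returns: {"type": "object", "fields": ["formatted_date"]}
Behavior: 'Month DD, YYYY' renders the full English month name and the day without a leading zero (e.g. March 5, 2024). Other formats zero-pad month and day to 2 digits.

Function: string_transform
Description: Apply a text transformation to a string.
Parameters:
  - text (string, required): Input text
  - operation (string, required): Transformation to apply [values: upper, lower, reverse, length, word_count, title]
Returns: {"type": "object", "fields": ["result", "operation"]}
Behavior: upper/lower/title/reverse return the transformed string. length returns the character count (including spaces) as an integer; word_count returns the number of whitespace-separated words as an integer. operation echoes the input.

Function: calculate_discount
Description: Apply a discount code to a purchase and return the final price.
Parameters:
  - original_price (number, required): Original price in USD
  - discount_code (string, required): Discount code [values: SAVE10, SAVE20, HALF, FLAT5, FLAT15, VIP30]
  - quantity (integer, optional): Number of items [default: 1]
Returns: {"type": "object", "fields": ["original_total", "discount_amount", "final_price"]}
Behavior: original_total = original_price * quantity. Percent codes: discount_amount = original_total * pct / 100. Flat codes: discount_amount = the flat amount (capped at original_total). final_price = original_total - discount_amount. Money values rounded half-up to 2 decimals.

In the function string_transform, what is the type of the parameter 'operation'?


The string_transform spec declares:
  - operation (string, required): Transformation to apply [values: upper, lower, reverse, length, word_count, title]
Type:
string


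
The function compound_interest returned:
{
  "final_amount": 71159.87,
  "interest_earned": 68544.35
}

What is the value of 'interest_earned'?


68544.35


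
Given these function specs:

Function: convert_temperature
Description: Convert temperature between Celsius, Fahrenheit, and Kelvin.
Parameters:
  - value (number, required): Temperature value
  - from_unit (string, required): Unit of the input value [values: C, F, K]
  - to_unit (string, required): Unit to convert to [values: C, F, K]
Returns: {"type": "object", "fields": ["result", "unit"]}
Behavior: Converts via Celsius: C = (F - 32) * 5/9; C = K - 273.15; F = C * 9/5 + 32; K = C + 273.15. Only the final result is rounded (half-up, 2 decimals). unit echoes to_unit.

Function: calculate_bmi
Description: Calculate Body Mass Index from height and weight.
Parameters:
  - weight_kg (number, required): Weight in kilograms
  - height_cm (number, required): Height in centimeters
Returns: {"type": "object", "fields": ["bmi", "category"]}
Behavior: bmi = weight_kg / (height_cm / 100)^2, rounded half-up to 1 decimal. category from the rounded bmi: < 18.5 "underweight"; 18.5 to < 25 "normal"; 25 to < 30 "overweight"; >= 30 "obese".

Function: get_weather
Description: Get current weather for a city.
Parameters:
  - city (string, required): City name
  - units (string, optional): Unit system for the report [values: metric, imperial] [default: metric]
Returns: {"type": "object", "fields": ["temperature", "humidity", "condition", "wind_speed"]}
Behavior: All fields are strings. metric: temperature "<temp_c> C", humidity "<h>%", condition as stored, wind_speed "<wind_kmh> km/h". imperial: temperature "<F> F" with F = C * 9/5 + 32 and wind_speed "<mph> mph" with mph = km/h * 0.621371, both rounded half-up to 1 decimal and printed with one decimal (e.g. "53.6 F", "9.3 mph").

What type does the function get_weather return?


The get_weather spec declares Returns: {"type": "object", "fields": ["temperature", "humidity", "condition", "wind_speed"]}
Type:
object


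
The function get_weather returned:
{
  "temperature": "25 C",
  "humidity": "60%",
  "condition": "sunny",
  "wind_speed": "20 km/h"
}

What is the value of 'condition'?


sunny


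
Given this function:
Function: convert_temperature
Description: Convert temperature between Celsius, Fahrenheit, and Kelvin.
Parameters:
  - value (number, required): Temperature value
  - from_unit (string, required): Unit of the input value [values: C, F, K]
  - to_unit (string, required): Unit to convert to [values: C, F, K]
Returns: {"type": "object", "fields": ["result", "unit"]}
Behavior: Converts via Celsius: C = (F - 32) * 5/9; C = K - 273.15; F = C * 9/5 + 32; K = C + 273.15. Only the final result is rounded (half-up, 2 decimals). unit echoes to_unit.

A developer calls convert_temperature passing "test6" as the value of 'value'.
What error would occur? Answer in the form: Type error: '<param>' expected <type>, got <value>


Spec: 'value' is declared as number; "test6" is a string.
Type error: 'value' expected number, got "test6"


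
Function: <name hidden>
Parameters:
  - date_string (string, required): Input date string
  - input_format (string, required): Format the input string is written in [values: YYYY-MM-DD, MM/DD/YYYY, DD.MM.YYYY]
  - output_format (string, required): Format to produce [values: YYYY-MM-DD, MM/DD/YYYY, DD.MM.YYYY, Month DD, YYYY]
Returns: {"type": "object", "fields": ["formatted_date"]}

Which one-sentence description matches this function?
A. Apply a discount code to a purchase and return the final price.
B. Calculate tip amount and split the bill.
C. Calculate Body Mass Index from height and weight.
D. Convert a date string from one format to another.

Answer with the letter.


Parameters date_string, input_format, output_format and return ["formatted_date"] fit: Convert a date string from one format to another.
D


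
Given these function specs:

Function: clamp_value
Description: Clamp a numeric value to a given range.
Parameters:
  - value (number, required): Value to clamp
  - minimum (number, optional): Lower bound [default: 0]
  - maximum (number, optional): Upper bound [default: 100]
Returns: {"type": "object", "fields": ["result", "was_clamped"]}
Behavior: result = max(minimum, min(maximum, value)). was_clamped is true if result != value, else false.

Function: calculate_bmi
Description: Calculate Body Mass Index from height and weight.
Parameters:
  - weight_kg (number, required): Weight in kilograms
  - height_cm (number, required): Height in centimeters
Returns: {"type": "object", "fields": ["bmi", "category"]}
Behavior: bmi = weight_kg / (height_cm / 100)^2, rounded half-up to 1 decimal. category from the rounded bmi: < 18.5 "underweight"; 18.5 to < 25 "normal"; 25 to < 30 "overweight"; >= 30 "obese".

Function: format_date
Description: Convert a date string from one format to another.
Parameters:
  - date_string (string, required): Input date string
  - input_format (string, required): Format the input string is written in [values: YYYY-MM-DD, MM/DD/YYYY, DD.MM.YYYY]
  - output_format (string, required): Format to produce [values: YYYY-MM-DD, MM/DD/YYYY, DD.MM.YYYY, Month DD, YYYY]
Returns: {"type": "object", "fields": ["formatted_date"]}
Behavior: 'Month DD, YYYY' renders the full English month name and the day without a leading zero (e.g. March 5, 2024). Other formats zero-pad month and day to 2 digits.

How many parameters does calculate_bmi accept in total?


Parameters of calculate_bmi: weight_kg (required), height_cm (required)
Total:
2


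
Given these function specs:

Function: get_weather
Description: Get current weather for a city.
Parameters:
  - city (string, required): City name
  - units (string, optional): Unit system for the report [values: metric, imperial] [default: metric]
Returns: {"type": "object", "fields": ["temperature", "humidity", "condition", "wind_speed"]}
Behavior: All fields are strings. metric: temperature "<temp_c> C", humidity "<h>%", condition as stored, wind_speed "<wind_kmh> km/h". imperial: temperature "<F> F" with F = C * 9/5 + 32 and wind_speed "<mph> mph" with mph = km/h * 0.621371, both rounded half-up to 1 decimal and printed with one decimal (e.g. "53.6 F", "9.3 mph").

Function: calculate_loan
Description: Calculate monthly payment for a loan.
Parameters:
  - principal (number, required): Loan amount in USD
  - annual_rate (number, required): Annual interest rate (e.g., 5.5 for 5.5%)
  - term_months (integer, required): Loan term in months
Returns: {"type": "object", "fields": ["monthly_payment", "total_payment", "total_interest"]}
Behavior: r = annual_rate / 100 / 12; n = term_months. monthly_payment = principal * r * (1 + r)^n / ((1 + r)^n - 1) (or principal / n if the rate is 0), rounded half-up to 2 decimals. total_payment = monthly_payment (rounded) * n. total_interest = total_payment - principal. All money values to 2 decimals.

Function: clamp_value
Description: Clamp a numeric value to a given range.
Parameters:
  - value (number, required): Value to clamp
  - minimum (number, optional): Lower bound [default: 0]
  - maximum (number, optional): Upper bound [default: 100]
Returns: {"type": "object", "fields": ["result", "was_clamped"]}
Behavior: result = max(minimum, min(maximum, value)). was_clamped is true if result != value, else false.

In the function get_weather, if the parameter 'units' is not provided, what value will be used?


The get_weather spec declares:
  - units (string, optional): Unit system for the report [values: metric, imperial] [default: metric]
Default:
metric


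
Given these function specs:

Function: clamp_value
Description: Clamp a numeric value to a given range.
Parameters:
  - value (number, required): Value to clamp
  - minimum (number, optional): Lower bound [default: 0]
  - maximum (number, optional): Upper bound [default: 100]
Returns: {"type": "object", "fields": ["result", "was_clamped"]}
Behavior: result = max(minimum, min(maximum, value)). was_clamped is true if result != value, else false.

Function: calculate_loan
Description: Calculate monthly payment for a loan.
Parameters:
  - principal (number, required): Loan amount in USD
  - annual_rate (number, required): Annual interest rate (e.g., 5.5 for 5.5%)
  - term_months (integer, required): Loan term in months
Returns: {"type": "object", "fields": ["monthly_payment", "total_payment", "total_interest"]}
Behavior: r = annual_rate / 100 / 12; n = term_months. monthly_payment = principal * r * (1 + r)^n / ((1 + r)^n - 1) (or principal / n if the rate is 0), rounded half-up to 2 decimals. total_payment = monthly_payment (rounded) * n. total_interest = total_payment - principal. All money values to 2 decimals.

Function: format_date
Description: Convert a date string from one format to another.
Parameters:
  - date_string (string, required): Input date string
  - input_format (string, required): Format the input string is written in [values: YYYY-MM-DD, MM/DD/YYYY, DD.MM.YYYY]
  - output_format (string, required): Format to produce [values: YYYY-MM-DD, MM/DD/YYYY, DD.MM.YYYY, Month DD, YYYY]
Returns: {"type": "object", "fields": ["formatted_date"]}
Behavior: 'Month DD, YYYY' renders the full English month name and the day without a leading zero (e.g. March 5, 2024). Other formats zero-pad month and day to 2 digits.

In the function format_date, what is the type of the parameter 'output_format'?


The format_date spec declares:
  - output_format (string, required): Format to produce [values: YYYY-MM-DD, MM/DD/YYYY, DD.MM.YYYY, Month DD, YYYY]
Type:
string


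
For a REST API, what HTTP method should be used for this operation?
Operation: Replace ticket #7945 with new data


GET = read, POST = create, PUT = update/replace, DELETE = remove
This operation is an update/replace.
PUT


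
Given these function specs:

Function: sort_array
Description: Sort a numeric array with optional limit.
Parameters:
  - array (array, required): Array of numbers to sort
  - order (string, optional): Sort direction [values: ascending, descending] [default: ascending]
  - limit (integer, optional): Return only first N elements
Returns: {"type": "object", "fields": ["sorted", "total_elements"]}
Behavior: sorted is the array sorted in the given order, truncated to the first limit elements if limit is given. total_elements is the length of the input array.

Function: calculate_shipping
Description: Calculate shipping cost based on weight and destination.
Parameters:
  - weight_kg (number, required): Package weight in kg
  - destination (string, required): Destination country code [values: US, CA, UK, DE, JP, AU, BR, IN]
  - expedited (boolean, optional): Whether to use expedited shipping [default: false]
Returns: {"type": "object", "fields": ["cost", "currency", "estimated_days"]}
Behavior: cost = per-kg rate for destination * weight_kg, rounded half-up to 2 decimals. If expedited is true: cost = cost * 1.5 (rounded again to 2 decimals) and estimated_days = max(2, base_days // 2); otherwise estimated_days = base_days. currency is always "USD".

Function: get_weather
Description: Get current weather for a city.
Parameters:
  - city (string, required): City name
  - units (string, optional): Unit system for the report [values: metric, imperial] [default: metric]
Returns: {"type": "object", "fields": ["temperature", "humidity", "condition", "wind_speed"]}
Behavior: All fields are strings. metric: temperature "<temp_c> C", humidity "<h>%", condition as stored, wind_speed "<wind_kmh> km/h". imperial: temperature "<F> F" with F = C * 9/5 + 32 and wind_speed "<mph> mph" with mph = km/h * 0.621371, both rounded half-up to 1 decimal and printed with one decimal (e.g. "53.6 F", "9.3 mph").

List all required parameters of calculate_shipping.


Parameters of calculate_shipping and their required/optional flag:
  weight_kg: required
  destination: required
  expedited: optional
destination, weight_kg


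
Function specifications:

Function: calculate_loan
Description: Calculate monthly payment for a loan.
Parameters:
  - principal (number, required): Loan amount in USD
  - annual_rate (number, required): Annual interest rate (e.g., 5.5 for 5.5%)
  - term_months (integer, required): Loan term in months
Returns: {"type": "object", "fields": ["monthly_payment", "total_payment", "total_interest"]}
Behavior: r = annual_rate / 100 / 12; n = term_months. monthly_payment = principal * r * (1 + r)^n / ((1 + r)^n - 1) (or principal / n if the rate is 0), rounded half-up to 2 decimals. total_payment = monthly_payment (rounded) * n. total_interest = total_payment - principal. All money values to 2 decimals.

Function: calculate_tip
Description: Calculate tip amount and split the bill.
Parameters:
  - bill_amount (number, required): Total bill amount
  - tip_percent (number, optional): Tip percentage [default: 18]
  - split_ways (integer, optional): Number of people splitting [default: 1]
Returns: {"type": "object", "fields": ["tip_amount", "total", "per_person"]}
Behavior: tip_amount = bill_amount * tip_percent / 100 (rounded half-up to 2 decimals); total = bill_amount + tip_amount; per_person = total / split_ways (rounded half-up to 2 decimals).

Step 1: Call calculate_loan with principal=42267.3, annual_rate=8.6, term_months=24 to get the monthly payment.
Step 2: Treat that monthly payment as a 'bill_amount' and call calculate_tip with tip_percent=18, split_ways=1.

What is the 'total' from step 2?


Step 1: calculate_loan(principal=42267.3, annual_rate=8.6, term_months=24)
  r = 8.6 / 100 / 12 = 0.007166666667 (keep full precision)
  (1 + r)^24 = 1.18694953
  monthly_payment = 42267.3 * 0.007166666667 * 1.18694953 / (1.18694953 - 1) = 1923.222747 -> 1923.22
  total_payment = 1923.22 * 24 = 46157.28
  total_interest = 46157.28 - 42267.30 = 3889.98
  -> monthly_payment = 1923.22
Step 2: calculate_tip(bill_amount=1923.22, tip_percent=18, split_ways=1)
  tip_amount = 1923.22 * 18/100 = 346.1796 -> 346.18
  total = 1923.22 + 346.18 = 2269.40
  per_person = 2269.40 / 1 = 2269.4 -> 2269.40
  -> total = 2269.40
$2269.40


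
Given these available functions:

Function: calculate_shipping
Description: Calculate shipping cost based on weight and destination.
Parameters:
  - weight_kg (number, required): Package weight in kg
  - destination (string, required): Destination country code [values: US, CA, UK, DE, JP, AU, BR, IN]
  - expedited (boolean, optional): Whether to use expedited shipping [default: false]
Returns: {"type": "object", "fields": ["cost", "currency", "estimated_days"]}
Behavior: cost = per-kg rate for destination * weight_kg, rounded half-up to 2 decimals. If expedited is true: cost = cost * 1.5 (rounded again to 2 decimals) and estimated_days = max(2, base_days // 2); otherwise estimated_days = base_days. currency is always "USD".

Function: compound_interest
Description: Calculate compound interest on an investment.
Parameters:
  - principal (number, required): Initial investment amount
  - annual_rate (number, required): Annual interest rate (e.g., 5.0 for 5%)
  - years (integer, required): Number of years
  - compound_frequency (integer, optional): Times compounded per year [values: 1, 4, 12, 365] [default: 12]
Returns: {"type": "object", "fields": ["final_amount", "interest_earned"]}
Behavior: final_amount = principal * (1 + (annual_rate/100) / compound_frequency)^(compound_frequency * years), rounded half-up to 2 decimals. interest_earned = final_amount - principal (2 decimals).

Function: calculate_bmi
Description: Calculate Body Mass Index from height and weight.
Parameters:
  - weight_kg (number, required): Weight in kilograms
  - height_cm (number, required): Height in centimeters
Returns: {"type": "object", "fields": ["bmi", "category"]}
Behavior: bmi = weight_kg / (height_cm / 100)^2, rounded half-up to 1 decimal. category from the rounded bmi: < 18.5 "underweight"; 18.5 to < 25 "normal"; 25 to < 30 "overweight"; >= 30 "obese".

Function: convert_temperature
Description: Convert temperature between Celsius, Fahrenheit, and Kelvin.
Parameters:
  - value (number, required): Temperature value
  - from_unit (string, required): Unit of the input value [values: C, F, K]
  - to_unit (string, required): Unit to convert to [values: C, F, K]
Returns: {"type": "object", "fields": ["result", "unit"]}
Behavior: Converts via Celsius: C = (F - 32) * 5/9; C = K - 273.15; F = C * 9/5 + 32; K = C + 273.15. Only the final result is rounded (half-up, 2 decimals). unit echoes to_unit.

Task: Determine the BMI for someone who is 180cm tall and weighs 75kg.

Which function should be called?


The task needs a function whose description is: Calculate Body Mass Index from height and weight.
calculate_bmi


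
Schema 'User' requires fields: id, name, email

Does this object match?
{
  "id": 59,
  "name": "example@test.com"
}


Checking required fields...
Missing: email
Invalid - missing required field 'email'


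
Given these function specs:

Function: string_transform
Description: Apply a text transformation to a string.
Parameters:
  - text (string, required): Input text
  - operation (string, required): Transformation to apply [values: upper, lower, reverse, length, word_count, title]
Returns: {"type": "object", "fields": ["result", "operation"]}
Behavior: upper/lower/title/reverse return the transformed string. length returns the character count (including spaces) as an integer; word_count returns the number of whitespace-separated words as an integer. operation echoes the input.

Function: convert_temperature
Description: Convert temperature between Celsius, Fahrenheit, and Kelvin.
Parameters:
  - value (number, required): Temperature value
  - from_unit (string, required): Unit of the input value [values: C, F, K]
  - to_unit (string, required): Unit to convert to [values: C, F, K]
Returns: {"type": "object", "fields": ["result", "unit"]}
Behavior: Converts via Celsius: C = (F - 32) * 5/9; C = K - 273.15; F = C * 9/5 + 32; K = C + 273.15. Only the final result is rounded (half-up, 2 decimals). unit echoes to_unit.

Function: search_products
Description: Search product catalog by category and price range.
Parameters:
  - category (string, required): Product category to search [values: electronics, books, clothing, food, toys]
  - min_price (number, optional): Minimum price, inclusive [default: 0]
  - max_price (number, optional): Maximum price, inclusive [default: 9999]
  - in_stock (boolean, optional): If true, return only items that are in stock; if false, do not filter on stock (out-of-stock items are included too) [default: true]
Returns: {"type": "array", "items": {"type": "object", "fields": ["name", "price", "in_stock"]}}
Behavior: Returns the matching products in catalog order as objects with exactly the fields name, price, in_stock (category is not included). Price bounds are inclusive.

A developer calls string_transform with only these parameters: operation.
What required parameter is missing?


Required parameters: text, operation
Provided: operation
Missing: text
text


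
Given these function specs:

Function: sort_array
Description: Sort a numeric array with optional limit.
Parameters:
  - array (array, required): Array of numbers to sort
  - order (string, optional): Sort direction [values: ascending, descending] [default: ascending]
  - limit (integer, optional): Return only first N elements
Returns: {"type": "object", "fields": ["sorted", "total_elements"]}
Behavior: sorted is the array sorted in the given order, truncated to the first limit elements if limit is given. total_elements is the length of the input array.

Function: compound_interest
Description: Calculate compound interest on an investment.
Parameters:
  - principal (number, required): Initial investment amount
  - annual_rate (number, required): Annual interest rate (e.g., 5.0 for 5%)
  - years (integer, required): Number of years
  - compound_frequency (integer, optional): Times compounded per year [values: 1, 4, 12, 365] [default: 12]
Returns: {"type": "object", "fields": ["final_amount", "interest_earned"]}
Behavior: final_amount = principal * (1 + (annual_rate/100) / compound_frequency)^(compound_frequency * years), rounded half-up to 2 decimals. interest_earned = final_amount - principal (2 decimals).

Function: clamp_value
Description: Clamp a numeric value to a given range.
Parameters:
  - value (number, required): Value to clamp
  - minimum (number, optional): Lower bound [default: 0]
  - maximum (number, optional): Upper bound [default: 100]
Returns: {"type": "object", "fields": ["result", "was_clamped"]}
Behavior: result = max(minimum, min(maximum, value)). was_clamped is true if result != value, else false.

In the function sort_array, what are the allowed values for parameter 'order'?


The sort_array spec declares:
  - order (string, optional): Sort direction [values: ascending, descending] [default: ascending]
Allowed values:
ascending, descending


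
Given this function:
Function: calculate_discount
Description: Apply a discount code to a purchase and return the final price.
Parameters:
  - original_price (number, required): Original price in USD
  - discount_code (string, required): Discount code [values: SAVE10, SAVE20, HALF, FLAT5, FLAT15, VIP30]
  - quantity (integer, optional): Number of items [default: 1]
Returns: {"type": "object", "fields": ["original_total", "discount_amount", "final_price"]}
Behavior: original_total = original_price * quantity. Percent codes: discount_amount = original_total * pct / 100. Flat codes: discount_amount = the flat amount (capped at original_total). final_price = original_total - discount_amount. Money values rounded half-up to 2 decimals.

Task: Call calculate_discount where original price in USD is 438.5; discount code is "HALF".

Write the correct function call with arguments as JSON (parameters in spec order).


Mapping each described value to its parameter name:
  'Original price in USD' -> original_price = 438.5
  'Discount code' -> discount_code = "HALF"
calculate_discount({"original_price": 438.5, "discount_code": "HALF"})


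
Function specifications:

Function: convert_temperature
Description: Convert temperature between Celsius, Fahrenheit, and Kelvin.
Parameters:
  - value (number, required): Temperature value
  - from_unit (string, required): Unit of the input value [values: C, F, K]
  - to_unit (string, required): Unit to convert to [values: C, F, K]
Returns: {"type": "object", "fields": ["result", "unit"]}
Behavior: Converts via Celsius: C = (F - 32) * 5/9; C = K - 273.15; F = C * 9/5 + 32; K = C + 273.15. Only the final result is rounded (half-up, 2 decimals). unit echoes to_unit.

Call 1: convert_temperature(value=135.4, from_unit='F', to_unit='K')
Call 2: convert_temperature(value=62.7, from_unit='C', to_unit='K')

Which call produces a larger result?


Call 1:
  To C: (135.4 - 32) * 5/9 = 57.444444
  To K: 57.444444 + 273.15 = 330.594444
  Round to 2 decimals: 330.59
  -> 330.59 K
Call 2:
  Input already in C: 62.7
  To K: 62.7 + 273.15 = 335.85
  Round to 2 decimals: 335.85
  -> 335.85 K
Call 2 (335.85 K)


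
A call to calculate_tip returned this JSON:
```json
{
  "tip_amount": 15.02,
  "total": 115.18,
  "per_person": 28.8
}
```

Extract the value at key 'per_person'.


28.8


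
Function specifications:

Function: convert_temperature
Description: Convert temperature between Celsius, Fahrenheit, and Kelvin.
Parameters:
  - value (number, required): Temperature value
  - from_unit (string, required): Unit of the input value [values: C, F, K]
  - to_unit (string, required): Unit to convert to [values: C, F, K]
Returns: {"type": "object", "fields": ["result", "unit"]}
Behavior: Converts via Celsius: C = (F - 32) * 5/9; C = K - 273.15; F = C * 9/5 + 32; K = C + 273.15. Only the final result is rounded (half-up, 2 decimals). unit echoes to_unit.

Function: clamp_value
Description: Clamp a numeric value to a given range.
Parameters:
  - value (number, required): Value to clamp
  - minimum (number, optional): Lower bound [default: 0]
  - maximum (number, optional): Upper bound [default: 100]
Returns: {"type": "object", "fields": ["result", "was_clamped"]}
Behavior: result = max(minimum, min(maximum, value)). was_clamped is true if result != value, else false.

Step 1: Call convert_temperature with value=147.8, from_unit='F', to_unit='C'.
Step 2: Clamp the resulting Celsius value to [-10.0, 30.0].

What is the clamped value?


Step 1: convert_temperature(value=147.8, from_unit=F, to_unit=C)
  To C: (147.8 - 32) * 5/9 = 64.333333
  Target is C: 64.333333
  Round to 2 decimals: 64.33
  -> result = 64.33 C
Step 2: clamp_value(value=64.33, minimum=-10.0, maximum=30.0)
  result = max(-10.0, min(30.0, 64.33)) = max(-10.0, 30.0) = 30.0
  was_clamped = (30.0 != 64.33) = true
  -> result = 30.0
30.0


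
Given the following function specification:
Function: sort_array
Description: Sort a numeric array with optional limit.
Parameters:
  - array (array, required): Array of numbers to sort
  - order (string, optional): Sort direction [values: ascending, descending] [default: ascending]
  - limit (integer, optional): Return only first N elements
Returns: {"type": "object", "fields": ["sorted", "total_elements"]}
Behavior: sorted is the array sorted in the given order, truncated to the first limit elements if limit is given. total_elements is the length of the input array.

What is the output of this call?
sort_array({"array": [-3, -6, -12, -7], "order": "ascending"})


sorted ascending: [-12, -7, -6, -3]
total_elements = len(input) = 4
Output:
{"sorted": [-12, -7, -6, -3], "total_elements": 4}


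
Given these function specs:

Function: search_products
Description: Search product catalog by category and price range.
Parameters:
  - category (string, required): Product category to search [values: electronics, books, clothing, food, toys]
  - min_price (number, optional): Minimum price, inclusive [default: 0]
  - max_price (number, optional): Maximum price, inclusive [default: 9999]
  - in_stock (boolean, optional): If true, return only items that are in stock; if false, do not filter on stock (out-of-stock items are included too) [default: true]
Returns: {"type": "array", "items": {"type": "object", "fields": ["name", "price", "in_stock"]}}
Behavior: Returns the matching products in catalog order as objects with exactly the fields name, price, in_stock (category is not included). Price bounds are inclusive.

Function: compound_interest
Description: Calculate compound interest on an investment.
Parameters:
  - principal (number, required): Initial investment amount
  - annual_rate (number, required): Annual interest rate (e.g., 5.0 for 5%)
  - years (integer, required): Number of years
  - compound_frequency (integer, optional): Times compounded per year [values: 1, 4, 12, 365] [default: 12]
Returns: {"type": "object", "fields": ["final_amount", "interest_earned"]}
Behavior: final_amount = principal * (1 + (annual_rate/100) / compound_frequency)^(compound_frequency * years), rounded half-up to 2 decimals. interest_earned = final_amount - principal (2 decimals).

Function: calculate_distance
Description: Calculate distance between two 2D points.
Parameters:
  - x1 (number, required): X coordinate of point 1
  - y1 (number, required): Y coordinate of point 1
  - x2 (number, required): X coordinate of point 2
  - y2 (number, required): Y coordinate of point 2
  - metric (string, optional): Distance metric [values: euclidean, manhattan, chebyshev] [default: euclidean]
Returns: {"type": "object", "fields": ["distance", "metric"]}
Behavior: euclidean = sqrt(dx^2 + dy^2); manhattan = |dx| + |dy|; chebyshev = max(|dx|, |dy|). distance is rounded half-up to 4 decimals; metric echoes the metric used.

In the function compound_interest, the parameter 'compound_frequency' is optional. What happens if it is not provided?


The compound_interest spec declares:
  - compound_frequency (integer, optional): Times compounded per year [values: 1, 4, 12, 365] [default: 12]
It defaults to 12


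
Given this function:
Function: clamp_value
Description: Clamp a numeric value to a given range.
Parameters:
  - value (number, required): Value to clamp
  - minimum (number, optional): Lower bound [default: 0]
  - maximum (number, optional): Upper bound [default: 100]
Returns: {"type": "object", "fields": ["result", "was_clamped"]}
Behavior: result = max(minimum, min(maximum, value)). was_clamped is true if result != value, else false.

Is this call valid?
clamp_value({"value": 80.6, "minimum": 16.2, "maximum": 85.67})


Checking all required parameters present and types match... All valid.
Valid


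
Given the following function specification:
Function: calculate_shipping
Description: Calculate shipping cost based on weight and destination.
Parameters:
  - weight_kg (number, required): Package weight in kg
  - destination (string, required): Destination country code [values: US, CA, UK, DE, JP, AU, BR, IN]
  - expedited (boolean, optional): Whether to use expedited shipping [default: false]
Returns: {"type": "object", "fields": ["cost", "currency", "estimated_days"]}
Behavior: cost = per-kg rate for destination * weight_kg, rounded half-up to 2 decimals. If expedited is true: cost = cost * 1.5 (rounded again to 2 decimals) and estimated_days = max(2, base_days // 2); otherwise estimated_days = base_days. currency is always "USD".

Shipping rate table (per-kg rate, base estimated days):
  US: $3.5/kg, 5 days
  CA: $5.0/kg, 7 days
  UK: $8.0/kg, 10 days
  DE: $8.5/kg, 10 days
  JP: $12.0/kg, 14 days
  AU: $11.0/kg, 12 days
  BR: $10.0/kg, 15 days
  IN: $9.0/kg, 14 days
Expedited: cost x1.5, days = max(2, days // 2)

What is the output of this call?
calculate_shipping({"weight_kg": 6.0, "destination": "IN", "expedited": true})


Rate for IN: $9.0/kg, base 14 days
cost = 9.0 * 6.0 = 54 -> 54.00
expedited: cost = 54.00 * 1.5 = 81 -> 81.00; estimated_days = max(2, 14 // 2) = 7
Output:
{"cost": 81.0, "currency": "USD", "estimated_days": 7}


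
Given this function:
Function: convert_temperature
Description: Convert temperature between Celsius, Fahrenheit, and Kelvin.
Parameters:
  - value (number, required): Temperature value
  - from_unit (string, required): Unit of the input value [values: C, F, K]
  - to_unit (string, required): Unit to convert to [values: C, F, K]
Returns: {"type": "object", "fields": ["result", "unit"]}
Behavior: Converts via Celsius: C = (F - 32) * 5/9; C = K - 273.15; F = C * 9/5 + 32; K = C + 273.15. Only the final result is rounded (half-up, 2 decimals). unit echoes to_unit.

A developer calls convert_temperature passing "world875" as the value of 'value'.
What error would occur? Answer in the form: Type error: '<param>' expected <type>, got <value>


Spec: 'value' is declared as number; "world875" is a string.
Type error: 'value' expected number, got "world875"


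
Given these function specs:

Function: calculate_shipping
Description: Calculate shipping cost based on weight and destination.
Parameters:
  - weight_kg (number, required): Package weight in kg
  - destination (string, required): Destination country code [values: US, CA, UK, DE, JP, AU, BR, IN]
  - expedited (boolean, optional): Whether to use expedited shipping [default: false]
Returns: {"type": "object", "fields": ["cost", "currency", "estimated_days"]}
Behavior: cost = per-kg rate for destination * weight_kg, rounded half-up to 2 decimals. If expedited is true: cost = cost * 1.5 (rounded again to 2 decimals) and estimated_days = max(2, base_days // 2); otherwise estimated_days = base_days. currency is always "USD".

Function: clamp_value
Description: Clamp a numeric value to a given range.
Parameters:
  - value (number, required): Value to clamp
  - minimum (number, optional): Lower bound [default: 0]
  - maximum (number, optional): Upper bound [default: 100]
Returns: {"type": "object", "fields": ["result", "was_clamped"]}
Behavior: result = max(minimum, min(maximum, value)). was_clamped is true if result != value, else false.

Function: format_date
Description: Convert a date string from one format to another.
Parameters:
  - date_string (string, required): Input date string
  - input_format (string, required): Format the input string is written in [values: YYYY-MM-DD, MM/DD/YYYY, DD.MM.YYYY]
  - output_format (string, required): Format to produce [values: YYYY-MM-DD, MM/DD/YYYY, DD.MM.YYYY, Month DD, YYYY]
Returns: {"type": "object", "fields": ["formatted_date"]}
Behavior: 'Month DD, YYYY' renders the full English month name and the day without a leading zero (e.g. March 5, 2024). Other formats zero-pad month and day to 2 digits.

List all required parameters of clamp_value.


Parameters of clamp_value and their required/optional flag:
  value: required
  minimum: optional
  maximum: optional
value


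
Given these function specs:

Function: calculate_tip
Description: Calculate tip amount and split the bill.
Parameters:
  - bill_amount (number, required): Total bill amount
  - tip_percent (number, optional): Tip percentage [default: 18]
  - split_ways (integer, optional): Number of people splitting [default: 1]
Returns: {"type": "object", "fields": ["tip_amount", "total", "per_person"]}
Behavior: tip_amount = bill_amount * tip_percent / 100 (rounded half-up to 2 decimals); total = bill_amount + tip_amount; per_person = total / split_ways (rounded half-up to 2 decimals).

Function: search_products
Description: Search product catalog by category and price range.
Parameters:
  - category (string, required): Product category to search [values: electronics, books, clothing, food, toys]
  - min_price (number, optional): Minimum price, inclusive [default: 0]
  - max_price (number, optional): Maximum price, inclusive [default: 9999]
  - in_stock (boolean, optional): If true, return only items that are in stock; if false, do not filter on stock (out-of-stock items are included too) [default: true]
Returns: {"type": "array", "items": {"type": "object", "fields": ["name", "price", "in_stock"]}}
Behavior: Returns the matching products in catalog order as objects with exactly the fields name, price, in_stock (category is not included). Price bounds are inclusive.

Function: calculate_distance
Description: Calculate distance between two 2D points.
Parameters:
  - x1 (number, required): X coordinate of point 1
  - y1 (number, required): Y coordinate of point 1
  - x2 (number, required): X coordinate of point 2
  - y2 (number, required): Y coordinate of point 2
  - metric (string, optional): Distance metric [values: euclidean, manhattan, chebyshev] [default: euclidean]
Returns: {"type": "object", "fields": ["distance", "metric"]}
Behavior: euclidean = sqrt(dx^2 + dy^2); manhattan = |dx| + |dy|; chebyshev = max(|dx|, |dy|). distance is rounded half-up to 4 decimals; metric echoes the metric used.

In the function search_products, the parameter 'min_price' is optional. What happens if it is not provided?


The search_products spec declares:
  - min_price (number, optional): Minimum price, inclusive [default: 0]
It defaults to 0
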